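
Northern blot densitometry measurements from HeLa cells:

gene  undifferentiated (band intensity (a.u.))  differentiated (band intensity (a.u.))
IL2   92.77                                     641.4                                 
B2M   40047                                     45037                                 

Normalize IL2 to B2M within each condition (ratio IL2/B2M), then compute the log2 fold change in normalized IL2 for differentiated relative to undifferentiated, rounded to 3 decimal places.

2.620

IL2/B2M (undifferentiated) = 92.77 / 40047 = 0.0023165
IL2/B2M (differentiated) = 641.4 / 45037 = 0.014242
Fold change = 0.014242 / 0.0023165 = 6.1478
log2(6.1478) = 2.6201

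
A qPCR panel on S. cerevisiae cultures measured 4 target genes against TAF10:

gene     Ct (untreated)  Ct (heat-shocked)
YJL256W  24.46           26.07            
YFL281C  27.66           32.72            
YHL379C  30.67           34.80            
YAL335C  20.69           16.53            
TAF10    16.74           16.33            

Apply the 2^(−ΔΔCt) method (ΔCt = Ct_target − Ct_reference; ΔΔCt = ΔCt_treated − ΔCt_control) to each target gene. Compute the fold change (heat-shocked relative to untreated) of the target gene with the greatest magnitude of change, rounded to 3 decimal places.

0.023

YJL256W: ΔΔCt = (26.07−16.33) − (24.46−16.74) = 9.74 − 7.72 = 2.02; fold change = 2^-2.02 = 0.247
YFL281C: ΔΔCt = (32.72−16.33) − (27.66−16.74) = 16.39 − 10.92 = 5.47; fold change = 2^-5.47 = 0.023
YHL379C: ΔΔCt = (34.80−16.33) − (30.67−16.74) = 18.47 − 13.93 = 4.54; fold change = 2^-4.54 = 0.043
YAL335C: ΔΔCt = (16.53−16.33) − (20.69−16.74) = 0.20 − 3.95 = -3.75; fold change = 2^3.75 = 13.454
YFL281C has the largest |ΔΔCt| = 5.47.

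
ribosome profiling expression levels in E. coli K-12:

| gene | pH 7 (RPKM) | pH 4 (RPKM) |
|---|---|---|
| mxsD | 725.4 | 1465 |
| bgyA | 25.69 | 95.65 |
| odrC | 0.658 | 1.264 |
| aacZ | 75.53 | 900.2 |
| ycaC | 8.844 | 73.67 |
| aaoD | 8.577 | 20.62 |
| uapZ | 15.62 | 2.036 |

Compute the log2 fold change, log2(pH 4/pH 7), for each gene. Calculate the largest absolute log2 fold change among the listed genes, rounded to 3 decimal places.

3.575

log2(1465/725.4) = 1.014  (mxsD)
log2(95.65/25.69) = 1.897  (bgyA)
log2(1.264/0.658) = 0.942  (odrC)
log2(900.2/75.53) = 3.575  (aacZ)
log2(73.67/8.844) = 3.058  (ycaC)
log2(20.62/8.577) = 1.265  (aaoD)
log2(2.036/15.62) = -2.940  (uapZ)
The largest magnitude belongs to aacZ.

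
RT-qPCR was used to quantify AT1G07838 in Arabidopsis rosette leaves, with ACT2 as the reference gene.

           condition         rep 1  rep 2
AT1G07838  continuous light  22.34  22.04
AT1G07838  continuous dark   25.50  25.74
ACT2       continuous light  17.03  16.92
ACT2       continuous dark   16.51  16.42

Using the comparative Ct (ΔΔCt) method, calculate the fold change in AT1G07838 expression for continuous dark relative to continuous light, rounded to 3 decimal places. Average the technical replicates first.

0.065

Mean Ct: AT1G07838 continuous light 22.190; AT1G07838 continuous dark 25.620; ACT2 continuous light 16.975; ACT2 continuous dark 16.465
ΔCt(continuous light) = 22.190 − 16.975 = 5.215
ΔCt(continuous dark) = 25.620 − 16.465 = 9.155
ΔΔCt = 9.155 − 5.215 = 3.940
Fold change = 2^(−3.940) = 0.0652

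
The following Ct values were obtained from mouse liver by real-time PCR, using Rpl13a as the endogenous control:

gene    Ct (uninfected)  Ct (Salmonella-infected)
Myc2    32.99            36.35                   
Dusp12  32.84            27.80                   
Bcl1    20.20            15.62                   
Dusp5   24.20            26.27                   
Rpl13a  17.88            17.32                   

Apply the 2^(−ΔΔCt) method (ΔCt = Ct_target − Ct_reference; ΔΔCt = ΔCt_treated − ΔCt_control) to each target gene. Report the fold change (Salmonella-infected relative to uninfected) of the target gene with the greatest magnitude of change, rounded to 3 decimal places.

22.316

Myc2: ΔΔCt = (36.35−17.32) − (32.99−17.88) = 19.03 − 15.11 = 3.92; fold change = 2^-3.92 = 0.066
Dusp12: ΔΔCt = (27.80−17.32) − (32.84−17.88) = 10.48 − 14.96 = -4.48; fold change = 2^4.48 = 22.316
Bcl1: ΔΔCt = (15.62−17.32) − (20.20−17.88) = -1.70 − 2.32 = -4.02; fold change = 2^4.02 = 16.223
Dusp5: ΔΔCt = (26.27−17.32) − (24.20−17.88) = 8.95 − 6.32 = 2.63; fold change = 2^-2.63 = 0.162
Dusp12 has the largest |ΔΔCt| = 4.48.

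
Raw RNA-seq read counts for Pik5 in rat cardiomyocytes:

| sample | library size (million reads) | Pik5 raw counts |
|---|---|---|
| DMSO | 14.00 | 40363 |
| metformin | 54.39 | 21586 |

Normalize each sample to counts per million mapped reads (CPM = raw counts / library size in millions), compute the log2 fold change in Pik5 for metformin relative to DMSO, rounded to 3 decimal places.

-2.861

CPM(DMSO) = 40363 / 14.00 = 2883.0714
CPM(metformin) = 21586 / 54.39 = 396.8744
Fold change = 396.8744 / 2883.0714 = 0.13766
log2(0.13766) = -2.8609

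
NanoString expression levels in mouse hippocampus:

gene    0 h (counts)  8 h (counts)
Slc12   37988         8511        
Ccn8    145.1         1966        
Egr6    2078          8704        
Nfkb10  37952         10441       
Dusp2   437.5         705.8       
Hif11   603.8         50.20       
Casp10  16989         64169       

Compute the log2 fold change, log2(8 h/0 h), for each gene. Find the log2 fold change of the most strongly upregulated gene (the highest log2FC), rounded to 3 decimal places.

log2(8511/37988) = -2.158  (Slc12)
log2(1966/145.1) = 3.760  (Ccn8)
log2(8704/2078) = 2.066  (Egr6)
log2(10441/37952) = -1.862  (Nfkb10)
log2(705.8/437.5) = 0.690  (Dusp2)
log2(50.20/603.8) = -3.588  (Hif11)
log2(64169/16989) = 1.917  (Casp10)
Ccn8 is most strongly upregulated.

3.760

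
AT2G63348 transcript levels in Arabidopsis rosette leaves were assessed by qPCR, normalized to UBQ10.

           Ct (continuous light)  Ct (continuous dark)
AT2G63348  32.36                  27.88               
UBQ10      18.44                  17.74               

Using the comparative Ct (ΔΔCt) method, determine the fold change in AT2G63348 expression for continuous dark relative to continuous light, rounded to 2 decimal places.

ΔCt(continuous light) = 32.360 − 18.440 = 13.920
ΔCt(continuous dark) = 27.880 − 17.740 = 10.140
ΔΔCt = 10.140 − 13.920 = -3.780
Fold change = 2^(−(-3.780)) = 2^3.780 = 13.737

13.74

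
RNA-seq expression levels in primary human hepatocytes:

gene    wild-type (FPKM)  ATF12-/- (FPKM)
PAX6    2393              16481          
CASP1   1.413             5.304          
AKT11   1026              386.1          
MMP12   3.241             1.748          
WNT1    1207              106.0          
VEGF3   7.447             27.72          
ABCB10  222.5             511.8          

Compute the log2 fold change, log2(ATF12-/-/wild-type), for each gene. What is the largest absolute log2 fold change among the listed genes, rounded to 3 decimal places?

log2(16481/2393) = 2.784  (PAX6)
log2(5.304/1.413) = 1.908  (CASP1)
log2(386.1/1026) = -1.410  (AKT11)
log2(1.748/3.241) = -0.891  (MMP12)
log2(106.0/1207) = -3.509  (WNT1)
log2(27.72/7.447) = 1.896  (VEGF3)
log2(511.8/222.5) = 1.202  (ABCB10)
The largest magnitude belongs to WNT1.

3.509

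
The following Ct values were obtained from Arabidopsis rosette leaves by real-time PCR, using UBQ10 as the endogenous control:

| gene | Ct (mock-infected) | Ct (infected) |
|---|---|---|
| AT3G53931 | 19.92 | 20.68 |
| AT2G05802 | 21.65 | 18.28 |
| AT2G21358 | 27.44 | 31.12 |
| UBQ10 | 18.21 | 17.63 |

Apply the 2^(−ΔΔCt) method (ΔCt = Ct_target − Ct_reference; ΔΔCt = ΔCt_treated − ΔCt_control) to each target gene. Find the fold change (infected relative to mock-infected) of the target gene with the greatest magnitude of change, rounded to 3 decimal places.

AT3G53931: ΔΔCt = (20.68−17.63) − (19.92−18.21) = 3.05 − 1.71 = 1.34; fold change = 2^-1.34 = 0.395
AT2G05802: ΔΔCt = (18.28−17.63) − (21.65−18.21) = 0.65 − 3.44 = -2.79; fold change = 2^2.79 = 6.916
AT2G21358: ΔΔCt = (31.12−17.63) − (27.44−18.21) = 13.49 − 9.23 = 4.26; fold change = 2^-4.26 = 0.052
AT2G21358 has the largest |ΔΔCt| = 4.26.

0.052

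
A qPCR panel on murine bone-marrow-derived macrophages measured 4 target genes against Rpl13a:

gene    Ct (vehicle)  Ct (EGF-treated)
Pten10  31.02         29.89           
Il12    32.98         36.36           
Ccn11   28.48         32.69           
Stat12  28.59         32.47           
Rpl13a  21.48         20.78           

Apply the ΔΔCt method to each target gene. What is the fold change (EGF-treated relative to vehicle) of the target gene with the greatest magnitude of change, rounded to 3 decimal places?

Pten10: ΔΔCt = (29.89−20.78) − (31.02−21.48) = 9.11 − 9.54 = -0.43; fold change = 2^0.43 = 1.347
Il12: ΔΔCt = (36.36−20.78) − (32.98−21.48) = 15.58 − 11.50 = 4.08; fold change = 2^-4.08 = 0.059
Ccn11: ΔΔCt = (32.69−20.78) − (28.48−21.48) = 11.91 − 7.00 = 4.91; fold change = 2^-4.91 = 0.033
Stat12: ΔΔCt = (32.47−20.78) − (28.59−21.48) = 11.69 − 7.11 = 4.58; fold change = 2^-4.58 = 0.042
Ccn11 has the largest |ΔΔCt| = 4.91.

0.033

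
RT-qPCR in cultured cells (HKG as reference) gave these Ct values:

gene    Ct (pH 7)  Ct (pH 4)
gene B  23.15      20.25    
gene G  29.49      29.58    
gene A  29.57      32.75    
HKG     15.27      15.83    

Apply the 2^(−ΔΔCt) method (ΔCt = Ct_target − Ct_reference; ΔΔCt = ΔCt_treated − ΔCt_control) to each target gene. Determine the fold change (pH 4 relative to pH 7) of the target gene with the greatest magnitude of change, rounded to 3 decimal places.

gene B: ΔΔCt = (20.25−15.83) − (23.15−15.27) = 4.42 − 7.88 = -3.46; fold change = 2^3.46 = 11.004
gene G: ΔΔCt = (29.58−15.83) − (29.49−15.27) = 13.75 − 14.22 = -0.47; fold change = 2^0.47 = 1.385
gene A: ΔΔCt = (32.75−15.83) − (29.57−15.27) = 16.92 − 14.30 = 2.62; fold change = 2^-2.62 = 0.163
gene B has the largest |ΔΔCt| = 3.46.

11.004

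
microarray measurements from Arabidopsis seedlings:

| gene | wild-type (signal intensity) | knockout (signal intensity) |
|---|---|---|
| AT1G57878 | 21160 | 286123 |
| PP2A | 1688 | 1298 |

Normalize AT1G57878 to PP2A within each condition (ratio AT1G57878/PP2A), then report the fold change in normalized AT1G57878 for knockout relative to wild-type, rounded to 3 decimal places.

17.585

AT1G57878/PP2A (wild-type) = 21160 / 1688 = 12.536
AT1G57878/PP2A (knockout) = 286123 / 1298 = 220.43
Fold change = 220.43 / 12.536 = 17.5847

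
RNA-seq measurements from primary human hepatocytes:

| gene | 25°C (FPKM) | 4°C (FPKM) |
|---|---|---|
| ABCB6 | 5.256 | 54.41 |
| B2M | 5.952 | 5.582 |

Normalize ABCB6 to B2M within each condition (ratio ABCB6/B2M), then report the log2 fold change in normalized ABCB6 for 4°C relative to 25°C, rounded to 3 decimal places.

ABCB6/B2M (25°C) = 5.256 / 5.952 = 0.88306
ABCB6/B2M (4°C) = 54.41 / 5.582 = 9.7474
Fold change = 9.7474 / 0.88306 = 11.0382
log2(11.0382) = 3.4644

3.464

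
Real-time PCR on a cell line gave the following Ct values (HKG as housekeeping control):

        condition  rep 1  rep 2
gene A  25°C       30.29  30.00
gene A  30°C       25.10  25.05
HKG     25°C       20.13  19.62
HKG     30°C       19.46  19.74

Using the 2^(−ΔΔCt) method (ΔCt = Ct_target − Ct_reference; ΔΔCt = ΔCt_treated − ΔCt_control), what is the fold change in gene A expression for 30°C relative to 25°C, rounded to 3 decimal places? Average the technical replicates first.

27.761

Mean Ct: gene A 25°C 30.145; gene A 30°C 25.075; HKG 25°C 19.875; HKG 30°C 19.600
ΔCt(25°C) = 30.145 − 19.875 = 10.270
ΔCt(30°C) = 25.075 − 19.600 = 5.475
ΔΔCt = 5.475 − 10.270 = -4.795
Fold change = 2^(−(-4.795)) = 2^4.795 = 27.7612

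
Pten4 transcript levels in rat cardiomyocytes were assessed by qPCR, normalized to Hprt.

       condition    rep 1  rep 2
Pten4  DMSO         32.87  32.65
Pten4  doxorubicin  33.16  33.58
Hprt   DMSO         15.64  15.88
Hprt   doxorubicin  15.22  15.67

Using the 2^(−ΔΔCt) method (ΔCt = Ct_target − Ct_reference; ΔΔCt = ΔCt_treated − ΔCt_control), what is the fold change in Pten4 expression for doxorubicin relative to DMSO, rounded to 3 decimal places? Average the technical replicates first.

Mean Ct: Pten4 DMSO 32.760; Pten4 doxorubicin 33.370; Hprt DMSO 15.760; Hprt doxorubicin 15.445
ΔCt(DMSO) = 32.760 − 15.760 = 17.000
ΔCt(doxorubicin) = 33.370 − 15.445 = 17.925
ΔΔCt = 17.925 − 17.000 = 0.925
Fold change = 2^(−0.925) = 0.5267

0.527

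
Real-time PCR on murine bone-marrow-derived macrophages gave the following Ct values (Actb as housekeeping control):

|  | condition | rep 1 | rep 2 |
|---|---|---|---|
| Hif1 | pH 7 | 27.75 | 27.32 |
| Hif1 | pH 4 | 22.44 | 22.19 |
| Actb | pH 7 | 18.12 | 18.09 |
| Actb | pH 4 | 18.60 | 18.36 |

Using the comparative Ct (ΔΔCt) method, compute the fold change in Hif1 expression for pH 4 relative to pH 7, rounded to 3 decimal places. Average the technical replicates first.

48.335

Mean Ct: Hif1 pH 7 27.535; Hif1 pH 4 22.315; Actb pH 7 18.105; Actb pH 4 18.480
ΔCt(pH 7) = 27.535 − 18.105 = 9.430
ΔCt(pH 4) = 22.315 − 18.480 = 3.835
ΔΔCt = 3.835 − 9.430 = -5.595
Fold change = 2^(−(-5.595)) = 2^5.595 = 48.3351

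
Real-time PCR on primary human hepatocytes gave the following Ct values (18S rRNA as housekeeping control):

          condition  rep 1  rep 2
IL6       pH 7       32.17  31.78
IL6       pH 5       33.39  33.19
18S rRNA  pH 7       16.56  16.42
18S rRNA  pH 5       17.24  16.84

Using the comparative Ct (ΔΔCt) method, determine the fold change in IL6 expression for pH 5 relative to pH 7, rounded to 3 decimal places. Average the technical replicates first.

Mean Ct: IL6 pH 7 31.975; IL6 pH 5 33.290; 18S rRNA pH 7 16.490; 18S rRNA pH 5 17.040
ΔCt(pH 7) = 31.975 − 16.490 = 15.485
ΔCt(pH 5) = 33.290 − 17.040 = 16.250
ΔΔCt = 16.250 − 15.485 = 0.765
Fold change = 2^(−0.765) = 0.5885

0.588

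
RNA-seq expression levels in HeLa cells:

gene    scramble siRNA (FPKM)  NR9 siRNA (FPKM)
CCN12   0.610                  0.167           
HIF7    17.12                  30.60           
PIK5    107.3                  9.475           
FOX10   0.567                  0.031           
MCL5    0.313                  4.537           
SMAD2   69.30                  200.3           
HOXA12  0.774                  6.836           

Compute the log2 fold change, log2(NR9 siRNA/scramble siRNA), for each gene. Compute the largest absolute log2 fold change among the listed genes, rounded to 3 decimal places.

log2(0.167/0.610) = -1.869  (CCN12)
log2(30.60/17.12) = 0.838  (HIF7)
log2(9.475/107.3) = -3.501  (PIK5)
log2(0.031/0.567) = -4.193  (FOX10)
log2(4.537/0.313) = 3.858  (MCL5)
log2(200.3/69.30) = 1.531  (SMAD2)
log2(6.836/0.774) = 3.143  (HOXA12)
The largest magnitude belongs to FOX10.

4.193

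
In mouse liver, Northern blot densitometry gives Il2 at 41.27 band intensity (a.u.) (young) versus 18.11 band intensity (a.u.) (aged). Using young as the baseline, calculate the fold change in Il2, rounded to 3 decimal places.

0.439

Fold change = 18.11 / 41.27 = 0.4388
Il2 is downregulated.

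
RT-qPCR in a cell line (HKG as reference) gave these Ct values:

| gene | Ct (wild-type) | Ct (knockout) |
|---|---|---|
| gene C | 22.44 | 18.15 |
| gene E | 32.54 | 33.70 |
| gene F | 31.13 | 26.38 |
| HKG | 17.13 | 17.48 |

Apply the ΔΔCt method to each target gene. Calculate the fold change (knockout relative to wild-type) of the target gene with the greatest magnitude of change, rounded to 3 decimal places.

gene C: ΔΔCt = (18.15−17.48) − (22.44−17.13) = 0.67 − 5.31 = -4.64; fold change = 2^4.64 = 24.933
gene E: ΔΔCt = (33.70−17.48) − (32.54−17.13) = 16.22 − 15.41 = 0.81; fold change = 2^-0.81 = 0.570
gene F: ΔΔCt = (26.38−17.48) − (31.13−17.13) = 8.90 − 14.00 = -5.10; fold change = 2^5.10 = 34.297
gene F has the largest |ΔΔCt| = 5.10.

34.297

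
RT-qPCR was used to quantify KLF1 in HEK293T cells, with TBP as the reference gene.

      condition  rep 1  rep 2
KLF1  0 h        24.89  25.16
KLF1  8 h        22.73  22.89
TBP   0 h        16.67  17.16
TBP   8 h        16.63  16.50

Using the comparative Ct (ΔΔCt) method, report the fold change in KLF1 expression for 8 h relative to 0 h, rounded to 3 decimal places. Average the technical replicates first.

Mean Ct: KLF1 0 h 25.025; KLF1 8 h 22.810; TBP 0 h 16.915; TBP 8 h 16.565
ΔCt(0 h) = 25.025 − 16.915 = 8.110
ΔCt(8 h) = 22.810 − 16.565 = 6.245
ΔΔCt = 6.245 − 8.110 = -1.865
Fold change = 2^(−(-1.865)) = 2^1.865 = 3.6427

3.643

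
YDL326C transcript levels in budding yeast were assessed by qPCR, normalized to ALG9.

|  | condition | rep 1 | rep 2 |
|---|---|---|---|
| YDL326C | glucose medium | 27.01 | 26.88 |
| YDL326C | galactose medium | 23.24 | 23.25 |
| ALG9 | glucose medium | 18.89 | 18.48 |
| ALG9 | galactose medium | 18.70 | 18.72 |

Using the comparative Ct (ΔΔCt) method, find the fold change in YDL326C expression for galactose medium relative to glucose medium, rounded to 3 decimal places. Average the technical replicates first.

13.223

Mean Ct: YDL326C glucose medium 26.945; YDL326C galactose medium 23.245; ALG9 glucose medium 18.685; ALG9 galactose medium 18.710
ΔCt(glucose medium) = 26.945 − 18.685 = 8.260
ΔCt(galactose medium) = 23.245 − 18.710 = 4.535
ΔΔCt = 4.535 − 8.260 = -3.725
Fold change = 2^(−(-3.725)) = 2^3.725 = 13.2232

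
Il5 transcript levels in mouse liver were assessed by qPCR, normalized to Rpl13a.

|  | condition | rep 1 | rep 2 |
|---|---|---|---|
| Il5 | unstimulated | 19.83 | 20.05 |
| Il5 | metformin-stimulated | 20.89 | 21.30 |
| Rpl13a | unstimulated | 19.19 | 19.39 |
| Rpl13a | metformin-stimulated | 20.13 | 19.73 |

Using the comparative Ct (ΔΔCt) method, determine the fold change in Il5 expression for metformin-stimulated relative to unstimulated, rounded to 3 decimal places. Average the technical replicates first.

0.700

Mean Ct: Il5 unstimulated 19.940; Il5 metformin-stimulated 21.095; Rpl13a unstimulated 19.290; Rpl13a metformin-stimulated 19.930
ΔCt(unstimulated) = 19.940 − 19.290 = 0.650
ΔCt(metformin-stimulated) = 21.095 − 19.930 = 1.165
ΔΔCt = 1.165 − 0.650 = 0.515
Fold change = 2^(−0.515) = 0.6998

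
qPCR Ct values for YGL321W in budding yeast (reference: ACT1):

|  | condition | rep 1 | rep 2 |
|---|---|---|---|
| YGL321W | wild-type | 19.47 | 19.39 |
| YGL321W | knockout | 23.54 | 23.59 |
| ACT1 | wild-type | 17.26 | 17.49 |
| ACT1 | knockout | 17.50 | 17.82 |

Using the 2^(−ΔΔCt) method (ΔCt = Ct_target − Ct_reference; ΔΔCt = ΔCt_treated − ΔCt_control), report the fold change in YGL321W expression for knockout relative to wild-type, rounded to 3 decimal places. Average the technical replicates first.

0.069

Mean Ct: YGL321W wild-type 19.430; YGL321W knockout 23.565; ACT1 wild-type 17.375; ACT1 knockout 17.660
ΔCt(wild-type) = 19.430 − 17.375 = 2.055
ΔCt(knockout) = 23.565 − 17.660 = 5.905
ΔΔCt = 5.905 − 2.055 = 3.850
Fold change = 2^(−3.850) = 0.0693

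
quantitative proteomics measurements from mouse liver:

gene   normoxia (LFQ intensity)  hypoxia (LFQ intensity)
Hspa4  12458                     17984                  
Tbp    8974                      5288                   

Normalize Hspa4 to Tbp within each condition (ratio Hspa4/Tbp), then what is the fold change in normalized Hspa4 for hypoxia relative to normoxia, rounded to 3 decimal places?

Hspa4/Tbp (normoxia) = 12458 / 8974 = 1.3882
Hspa4/Tbp (hypoxia) = 17984 / 5288 = 3.4009
Fold change = 3.4009 / 1.3882 = 2.4498

2.450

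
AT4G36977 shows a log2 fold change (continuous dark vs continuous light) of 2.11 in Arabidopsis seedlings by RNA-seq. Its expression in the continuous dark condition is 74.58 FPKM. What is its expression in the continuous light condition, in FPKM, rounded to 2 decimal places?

Fold change = 2^(2.11) = 4.3169
continuous light expression = 74.58 / 4.3169 = 17.28

17.28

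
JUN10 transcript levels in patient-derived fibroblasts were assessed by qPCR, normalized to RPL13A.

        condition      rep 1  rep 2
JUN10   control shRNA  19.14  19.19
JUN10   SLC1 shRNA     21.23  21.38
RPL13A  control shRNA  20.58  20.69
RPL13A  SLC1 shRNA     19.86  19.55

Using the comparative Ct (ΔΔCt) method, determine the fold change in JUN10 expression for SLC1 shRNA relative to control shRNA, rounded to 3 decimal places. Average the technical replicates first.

0.119

Mean Ct: JUN10 control shRNA 19.165; JUN10 SLC1 shRNA 21.305; RPL13A control shRNA 20.635; RPL13A SLC1 shRNA 19.705
ΔCt(control shRNA) = 19.165 − 20.635 = -1.470
ΔCt(SLC1 shRNA) = 21.305 − 19.705 = 1.600
ΔΔCt = 1.600 − (-1.470) = 3.070
Fold change = 2^(−3.070) = 0.1191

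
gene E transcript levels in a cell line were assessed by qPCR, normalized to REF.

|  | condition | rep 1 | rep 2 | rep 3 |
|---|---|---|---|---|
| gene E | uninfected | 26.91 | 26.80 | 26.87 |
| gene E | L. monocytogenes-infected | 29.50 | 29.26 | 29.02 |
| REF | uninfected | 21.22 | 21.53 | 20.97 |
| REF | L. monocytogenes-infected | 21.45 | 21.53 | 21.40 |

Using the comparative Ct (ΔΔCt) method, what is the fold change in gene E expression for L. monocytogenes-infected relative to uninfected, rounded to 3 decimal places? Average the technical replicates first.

0.221

Mean Ct: gene E uninfected 26.860; gene E L. monocytogenes-infected 29.260; REF uninfected 21.240; REF L. monocytogenes-infected 21.460
ΔCt(uninfected) = 26.860 − 21.240 = 5.620
ΔCt(L. monocytogenes-infected) = 29.260 − 21.460 = 7.800
ΔΔCt = 7.800 − 5.620 = 2.180
Fold change = 2^(−2.180) = 0.2207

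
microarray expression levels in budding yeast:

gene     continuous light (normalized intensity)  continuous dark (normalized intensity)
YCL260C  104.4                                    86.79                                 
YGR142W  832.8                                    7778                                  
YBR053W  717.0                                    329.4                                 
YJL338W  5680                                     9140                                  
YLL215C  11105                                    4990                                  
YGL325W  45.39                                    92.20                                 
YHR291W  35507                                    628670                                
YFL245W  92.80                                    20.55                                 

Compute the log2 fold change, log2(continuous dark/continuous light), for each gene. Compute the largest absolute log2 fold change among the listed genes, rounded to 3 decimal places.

log2(86.79/104.4) = -0.267  (YCL260C)
log2(7778/832.8) = 3.223  (YGR142W)
log2(329.4/717.0) = -1.122  (YBR053W)
log2(9140/5680) = 0.686  (YJL338W)
log2(4990/11105) = -1.154  (YLL215C)
log2(92.20/45.39) = 1.022  (YGL325W)
log2(628670/35507) = 4.146  (YHR291W)
log2(20.55/92.80) = -2.175  (YFL245W)
The largest magnitude belongs to YHR291W.

4.146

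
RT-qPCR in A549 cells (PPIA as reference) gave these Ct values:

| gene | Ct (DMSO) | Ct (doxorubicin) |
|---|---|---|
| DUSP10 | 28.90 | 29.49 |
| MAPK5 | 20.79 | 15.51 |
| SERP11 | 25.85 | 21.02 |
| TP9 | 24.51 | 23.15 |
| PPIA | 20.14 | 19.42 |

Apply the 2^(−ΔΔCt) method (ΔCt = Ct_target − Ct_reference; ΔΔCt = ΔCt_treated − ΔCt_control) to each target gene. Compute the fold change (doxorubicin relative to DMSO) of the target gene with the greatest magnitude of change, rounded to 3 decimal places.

23.588

DUSP10: ΔΔCt = (29.49−19.42) − (28.90−20.14) = 10.07 − 8.76 = 1.31; fold change = 2^-1.31 = 0.403
MAPK5: ΔΔCt = (15.51−19.42) − (20.79−20.14) = -3.91 − 0.65 = -4.56; fold change = 2^4.56 = 23.588
SERP11: ΔΔCt = (21.02−19.42) − (25.85−20.14) = 1.60 − 5.71 = -4.11; fold change = 2^4.11 = 17.268
TP9: ΔΔCt = (23.15−19.42) − (24.51−20.14) = 3.73 − 4.37 = -0.64; fold change = 2^0.64 = 1.558
MAPK5 has the largest |ΔΔCt| = 4.56.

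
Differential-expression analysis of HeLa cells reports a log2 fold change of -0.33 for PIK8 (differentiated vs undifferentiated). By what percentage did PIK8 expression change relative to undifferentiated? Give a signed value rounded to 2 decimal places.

-20.45%

Fold change = 2^(-0.33) = 0.7955
Percent change = (FC − 1) × 100% = (0.7955 − 1) × 100 = -20.45%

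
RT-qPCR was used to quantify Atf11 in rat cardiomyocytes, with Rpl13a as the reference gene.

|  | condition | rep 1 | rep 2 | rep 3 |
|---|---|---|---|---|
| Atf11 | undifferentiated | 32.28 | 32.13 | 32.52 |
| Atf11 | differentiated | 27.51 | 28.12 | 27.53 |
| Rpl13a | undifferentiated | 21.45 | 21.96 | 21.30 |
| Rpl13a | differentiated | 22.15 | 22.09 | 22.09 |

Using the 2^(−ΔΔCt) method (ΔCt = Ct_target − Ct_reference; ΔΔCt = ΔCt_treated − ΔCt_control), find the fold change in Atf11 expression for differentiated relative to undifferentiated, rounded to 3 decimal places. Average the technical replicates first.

Mean Ct: Atf11 undifferentiated 32.310; Atf11 differentiated 27.720; Rpl13a undifferentiated 21.570; Rpl13a differentiated 22.110
ΔCt(undifferentiated) = 32.310 − 21.570 = 10.740
ΔCt(differentiated) = 27.720 − 22.110 = 5.610
ΔΔCt = 5.610 − 10.740 = -5.130
Fold change = 2^(−(-5.130)) = 2^5.130 = 35.0174

35.017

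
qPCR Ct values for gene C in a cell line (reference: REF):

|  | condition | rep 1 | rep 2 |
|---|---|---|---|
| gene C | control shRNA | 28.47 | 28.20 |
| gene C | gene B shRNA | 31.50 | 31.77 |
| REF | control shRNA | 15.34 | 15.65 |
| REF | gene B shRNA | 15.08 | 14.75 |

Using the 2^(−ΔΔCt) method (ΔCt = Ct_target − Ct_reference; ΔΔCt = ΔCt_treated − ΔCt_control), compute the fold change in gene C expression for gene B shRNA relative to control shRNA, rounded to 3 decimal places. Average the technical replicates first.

Mean Ct: gene C control shRNA 28.335; gene C gene B shRNA 31.635; REF control shRNA 15.495; REF gene B shRNA 14.915
ΔCt(control shRNA) = 28.335 − 15.495 = 12.840
ΔCt(gene B shRNA) = 31.635 − 14.915 = 16.720
ΔΔCt = 16.720 − 12.840 = 3.880
Fold change = 2^(−3.880) = 0.0679

0.068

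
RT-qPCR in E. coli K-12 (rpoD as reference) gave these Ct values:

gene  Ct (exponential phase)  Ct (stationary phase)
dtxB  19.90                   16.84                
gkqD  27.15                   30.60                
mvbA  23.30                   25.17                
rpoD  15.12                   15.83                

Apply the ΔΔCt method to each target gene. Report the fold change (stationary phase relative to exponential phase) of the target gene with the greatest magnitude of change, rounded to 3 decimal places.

dtxB: ΔΔCt = (16.84−15.83) − (19.90−15.12) = 1.01 − 4.78 = -3.77; fold change = 2^3.77 = 13.642
gkqD: ΔΔCt = (30.60−15.83) − (27.15−15.12) = 14.77 − 12.03 = 2.74; fold change = 2^-2.74 = 0.150
mvbA: ΔΔCt = (25.17−15.83) − (23.30−15.12) = 9.34 − 8.18 = 1.16; fold change = 2^-1.16 = 0.448
dtxB has the largest |ΔΔCt| = 3.77.

13.642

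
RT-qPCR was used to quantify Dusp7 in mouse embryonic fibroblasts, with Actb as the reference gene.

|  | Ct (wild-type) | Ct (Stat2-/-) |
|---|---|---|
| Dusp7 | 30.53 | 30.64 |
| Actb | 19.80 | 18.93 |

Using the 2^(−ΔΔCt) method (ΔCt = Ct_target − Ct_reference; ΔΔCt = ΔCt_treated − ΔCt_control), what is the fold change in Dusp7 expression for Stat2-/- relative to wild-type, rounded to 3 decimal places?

0.507

ΔCt(wild-type) = 30.530 − 19.800 = 10.730
ΔCt(Stat2-/-) = 30.640 − 18.930 = 11.710
ΔΔCt = 11.710 − 10.730 = 0.980
Fold change = 2^(−0.980) = 0.5070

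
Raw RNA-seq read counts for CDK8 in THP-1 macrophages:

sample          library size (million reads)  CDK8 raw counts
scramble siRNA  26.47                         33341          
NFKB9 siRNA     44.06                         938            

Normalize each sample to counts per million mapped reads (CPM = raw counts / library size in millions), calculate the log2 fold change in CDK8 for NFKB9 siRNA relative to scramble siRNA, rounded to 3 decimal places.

CPM(scramble siRNA) = 33341 / 26.47 = 1259.5769
CPM(NFKB9 siRNA) = 938 / 44.06 = 21.2892
Fold change = 21.2892 / 1259.5769 = 0.01690
log2(0.01690) = -5.8867

-5.887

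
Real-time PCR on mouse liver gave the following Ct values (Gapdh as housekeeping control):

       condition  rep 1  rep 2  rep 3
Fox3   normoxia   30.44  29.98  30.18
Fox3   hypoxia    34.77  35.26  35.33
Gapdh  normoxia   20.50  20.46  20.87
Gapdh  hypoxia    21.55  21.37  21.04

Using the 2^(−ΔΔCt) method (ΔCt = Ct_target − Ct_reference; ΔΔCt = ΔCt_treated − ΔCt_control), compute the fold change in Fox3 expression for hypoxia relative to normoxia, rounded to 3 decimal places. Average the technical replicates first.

Mean Ct: Fox3 normoxia 30.200; Fox3 hypoxia 35.120; Gapdh normoxia 20.610; Gapdh hypoxia 21.320
ΔCt(normoxia) = 30.200 − 20.610 = 9.590
ΔCt(hypoxia) = 35.120 − 21.320 = 13.800
ΔΔCt = 13.800 − 9.590 = 4.210
Fold change = 2^(−4.210) = 0.0540

0.054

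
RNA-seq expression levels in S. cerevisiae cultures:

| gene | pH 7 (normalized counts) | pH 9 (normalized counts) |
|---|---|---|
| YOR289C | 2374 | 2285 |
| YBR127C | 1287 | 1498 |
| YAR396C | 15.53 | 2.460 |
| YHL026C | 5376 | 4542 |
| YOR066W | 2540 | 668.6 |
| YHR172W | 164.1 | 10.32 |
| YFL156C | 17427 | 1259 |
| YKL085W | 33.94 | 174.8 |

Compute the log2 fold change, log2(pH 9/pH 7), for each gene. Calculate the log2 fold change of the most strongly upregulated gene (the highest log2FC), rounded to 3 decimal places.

2.365

log2(2285/2374) = -0.055  (YOR289C)
log2(1498/1287) = 0.219  (YBR127C)
log2(2.460/15.53) = -2.658  (YAR396C)
log2(4542/5376) = -0.243  (YHL026C)
log2(668.6/2540) = -1.926  (YOR066W)
log2(10.32/164.1) = -3.991  (YHR172W)
log2(1259/17427) = -3.791  (YFL156C)
log2(174.8/33.94) = 2.365  (YKL085W)
YKL085W is most strongly upregulated.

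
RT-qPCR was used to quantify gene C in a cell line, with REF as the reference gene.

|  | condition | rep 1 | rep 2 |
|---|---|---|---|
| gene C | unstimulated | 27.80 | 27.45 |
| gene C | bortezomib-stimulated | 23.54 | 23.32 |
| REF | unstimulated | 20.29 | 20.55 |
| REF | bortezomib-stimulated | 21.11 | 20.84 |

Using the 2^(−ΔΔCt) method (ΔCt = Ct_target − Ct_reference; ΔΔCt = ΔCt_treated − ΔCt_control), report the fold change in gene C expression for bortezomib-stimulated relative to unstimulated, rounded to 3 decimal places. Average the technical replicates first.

Mean Ct: gene C unstimulated 27.625; gene C bortezomib-stimulated 23.430; REF unstimulated 20.420; REF bortezomib-stimulated 20.975
ΔCt(unstimulated) = 27.625 − 20.420 = 7.205
ΔCt(bortezomib-stimulated) = 23.430 − 20.975 = 2.455
ΔΔCt = 2.455 − 7.205 = -4.750
Fold change = 2^(−(-4.750)) = 2^4.750 = 26.9087

26.909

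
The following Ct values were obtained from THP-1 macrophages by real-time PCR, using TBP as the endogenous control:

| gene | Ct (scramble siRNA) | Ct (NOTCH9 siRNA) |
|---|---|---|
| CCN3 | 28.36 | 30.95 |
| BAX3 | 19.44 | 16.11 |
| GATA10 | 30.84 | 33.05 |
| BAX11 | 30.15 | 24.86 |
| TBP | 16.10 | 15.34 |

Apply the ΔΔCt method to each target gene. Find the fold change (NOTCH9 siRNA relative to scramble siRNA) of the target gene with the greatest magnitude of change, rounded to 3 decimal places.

23.103

CCN3: ΔΔCt = (30.95−15.34) − (28.36−16.10) = 15.61 − 12.26 = 3.35; fold change = 2^-3.35 = 0.098
BAX3: ΔΔCt = (16.11−15.34) − (19.44−16.10) = 0.77 − 3.34 = -2.57; fold change = 2^2.57 = 5.938
GATA10: ΔΔCt = (33.05−15.34) − (30.84−16.10) = 17.71 − 14.74 = 2.97; fold change = 2^-2.97 = 0.128
BAX11: ΔΔCt = (24.86−15.34) − (30.15−16.10) = 9.52 − 14.05 = -4.53; fold change = 2^4.53 = 23.103
BAX11 has the largest |ΔΔCt| = 4.53.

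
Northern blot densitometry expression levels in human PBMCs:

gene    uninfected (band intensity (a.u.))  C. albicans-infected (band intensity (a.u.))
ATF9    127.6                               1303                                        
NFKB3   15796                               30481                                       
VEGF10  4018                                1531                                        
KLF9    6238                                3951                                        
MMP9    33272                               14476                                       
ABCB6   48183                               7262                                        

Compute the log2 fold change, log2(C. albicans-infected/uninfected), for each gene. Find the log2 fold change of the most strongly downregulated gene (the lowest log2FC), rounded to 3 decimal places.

-2.730

log2(1303/127.6) = 3.352  (ATF9)
log2(30481/15796) = 0.948  (NFKB3)
log2(1531/4018) = -1.392  (VEGF10)
log2(3951/6238) = -0.659  (KLF9)
log2(14476/33272) = -1.201  (MMP9)
log2(7262/48183) = -2.730  (ABCB6)
ABCB6 is most strongly downregulated.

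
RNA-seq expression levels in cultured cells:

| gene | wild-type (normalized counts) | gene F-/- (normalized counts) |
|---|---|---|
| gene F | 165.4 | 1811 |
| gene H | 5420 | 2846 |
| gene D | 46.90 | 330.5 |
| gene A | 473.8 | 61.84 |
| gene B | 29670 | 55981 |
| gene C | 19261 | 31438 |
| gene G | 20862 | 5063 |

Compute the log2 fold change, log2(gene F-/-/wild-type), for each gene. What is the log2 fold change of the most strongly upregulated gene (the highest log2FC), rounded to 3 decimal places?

3.453

log2(1811/165.4) = 3.453  (gene F)
log2(2846/5420) = -0.929  (gene H)
log2(330.5/46.90) = 2.817  (gene D)
log2(61.84/473.8) = -2.938  (gene A)
log2(55981/29670) = 0.916  (gene B)
log2(31438/19261) = 0.707  (gene C)
log2(5063/20862) = -2.043  (gene G)
gene F is most strongly upregulated.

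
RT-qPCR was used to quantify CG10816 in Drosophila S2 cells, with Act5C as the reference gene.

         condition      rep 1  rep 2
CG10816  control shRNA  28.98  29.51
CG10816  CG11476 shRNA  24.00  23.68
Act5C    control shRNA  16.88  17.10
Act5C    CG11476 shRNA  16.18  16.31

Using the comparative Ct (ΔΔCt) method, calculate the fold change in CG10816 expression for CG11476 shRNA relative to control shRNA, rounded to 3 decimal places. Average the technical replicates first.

25.281

Mean Ct: CG10816 control shRNA 29.245; CG10816 CG11476 shRNA 23.840; Act5C control shRNA 16.990; Act5C CG11476 shRNA 16.245
ΔCt(control shRNA) = 29.245 − 16.990 = 12.255
ΔCt(CG11476 shRNA) = 23.840 − 16.245 = 7.595
ΔΔCt = 7.595 − 12.255 = -4.660
Fold change = 2^(−(-4.660)) = 2^4.660 = 25.2813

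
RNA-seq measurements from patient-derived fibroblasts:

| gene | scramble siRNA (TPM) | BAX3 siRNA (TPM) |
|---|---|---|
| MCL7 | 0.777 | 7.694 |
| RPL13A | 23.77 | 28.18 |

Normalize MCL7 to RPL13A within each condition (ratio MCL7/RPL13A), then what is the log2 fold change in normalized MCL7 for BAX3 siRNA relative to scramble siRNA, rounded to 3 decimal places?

3.062

MCL7/RPL13A (scramble siRNA) = 0.777 / 23.77 = 0.032688
MCL7/RPL13A (BAX3 siRNA) = 7.694 / 28.18 = 0.27303
Fold change = 0.27303 / 0.032688 = 8.3526
log2(8.3526) = 3.0622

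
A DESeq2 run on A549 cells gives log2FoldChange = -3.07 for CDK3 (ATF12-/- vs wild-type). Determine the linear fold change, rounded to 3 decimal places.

0.119

Fold change = 2^(-3.07) = 0.1191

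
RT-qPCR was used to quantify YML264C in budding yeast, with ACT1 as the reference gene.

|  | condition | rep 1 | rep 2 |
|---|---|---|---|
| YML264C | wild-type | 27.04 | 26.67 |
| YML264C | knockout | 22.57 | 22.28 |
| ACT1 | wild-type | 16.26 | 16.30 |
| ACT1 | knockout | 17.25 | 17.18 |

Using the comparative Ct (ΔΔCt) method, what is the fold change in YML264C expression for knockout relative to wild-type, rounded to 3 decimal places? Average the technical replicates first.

Mean Ct: YML264C wild-type 26.855; YML264C knockout 22.425; ACT1 wild-type 16.280; ACT1 knockout 17.215
ΔCt(wild-type) = 26.855 − 16.280 = 10.575
ΔCt(knockout) = 22.425 − 17.215 = 5.210
ΔΔCt = 5.210 − 10.575 = -5.365
Fold change = 2^(−(-5.365)) = 2^5.365 = 41.2122

41.212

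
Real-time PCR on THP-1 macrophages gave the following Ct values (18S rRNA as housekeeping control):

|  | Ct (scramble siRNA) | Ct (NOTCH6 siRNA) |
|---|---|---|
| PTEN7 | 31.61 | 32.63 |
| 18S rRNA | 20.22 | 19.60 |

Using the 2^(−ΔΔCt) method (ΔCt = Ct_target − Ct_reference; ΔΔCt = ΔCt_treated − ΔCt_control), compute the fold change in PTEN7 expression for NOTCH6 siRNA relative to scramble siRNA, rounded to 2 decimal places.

ΔCt(scramble siRNA) = 31.610 − 20.220 = 11.390
ΔCt(NOTCH6 siRNA) = 32.630 − 19.600 = 13.030
ΔΔCt = 13.030 − 11.390 = 1.640
Fold change = 2^(−1.640) = 0.321

0.32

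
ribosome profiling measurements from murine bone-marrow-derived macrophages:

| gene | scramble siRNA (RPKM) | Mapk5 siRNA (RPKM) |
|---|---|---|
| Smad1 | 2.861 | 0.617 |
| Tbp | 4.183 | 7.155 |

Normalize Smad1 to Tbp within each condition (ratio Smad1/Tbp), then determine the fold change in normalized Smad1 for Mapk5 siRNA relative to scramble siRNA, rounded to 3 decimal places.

0.126

Smad1/Tbp (scramble siRNA) = 2.861 / 4.183 = 0.68396
Smad1/Tbp (Mapk5 siRNA) = 0.617 / 7.155 = 0.086233
Fold change = 0.086233 / 0.68396 = 0.1261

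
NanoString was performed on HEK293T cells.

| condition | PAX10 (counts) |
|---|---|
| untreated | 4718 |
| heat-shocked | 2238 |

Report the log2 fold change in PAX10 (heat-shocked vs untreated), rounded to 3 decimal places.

Fold change = 2238 / 4718 = 0.4744
log2(0.4744) = -1.0760

-1.076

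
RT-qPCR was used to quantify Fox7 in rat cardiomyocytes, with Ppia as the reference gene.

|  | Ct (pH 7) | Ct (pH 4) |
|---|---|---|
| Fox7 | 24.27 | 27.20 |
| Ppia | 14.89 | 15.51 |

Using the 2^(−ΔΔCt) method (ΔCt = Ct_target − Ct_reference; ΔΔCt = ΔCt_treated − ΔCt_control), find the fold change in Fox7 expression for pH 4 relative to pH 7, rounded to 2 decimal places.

0.20

ΔCt(pH 7) = 24.270 − 14.890 = 9.380
ΔCt(pH 4) = 27.200 − 15.510 = 11.690
ΔΔCt = 11.690 − 9.380 = 2.310
Fold change = 2^(−2.310) = 0.202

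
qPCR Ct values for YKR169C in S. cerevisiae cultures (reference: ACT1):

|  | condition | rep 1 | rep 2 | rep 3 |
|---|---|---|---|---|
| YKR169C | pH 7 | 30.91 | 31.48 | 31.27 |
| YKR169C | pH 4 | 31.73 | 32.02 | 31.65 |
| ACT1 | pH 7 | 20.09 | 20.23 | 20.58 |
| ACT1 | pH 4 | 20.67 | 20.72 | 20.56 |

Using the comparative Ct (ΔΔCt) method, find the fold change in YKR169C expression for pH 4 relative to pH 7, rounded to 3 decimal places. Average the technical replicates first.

0.853

Mean Ct: YKR169C pH 7 31.220; YKR169C pH 4 31.800; ACT1 pH 7 20.300; ACT1 pH 4 20.650
ΔCt(pH 7) = 31.220 − 20.300 = 10.920
ΔCt(pH 4) = 31.800 − 20.650 = 11.150
ΔΔCt = 11.150 − 10.920 = 0.230
Fold change = 2^(−0.230) = 0.8526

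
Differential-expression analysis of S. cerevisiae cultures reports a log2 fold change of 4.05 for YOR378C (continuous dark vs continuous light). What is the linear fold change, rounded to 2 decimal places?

Fold change = 2^(4.05) = 16.564

16.56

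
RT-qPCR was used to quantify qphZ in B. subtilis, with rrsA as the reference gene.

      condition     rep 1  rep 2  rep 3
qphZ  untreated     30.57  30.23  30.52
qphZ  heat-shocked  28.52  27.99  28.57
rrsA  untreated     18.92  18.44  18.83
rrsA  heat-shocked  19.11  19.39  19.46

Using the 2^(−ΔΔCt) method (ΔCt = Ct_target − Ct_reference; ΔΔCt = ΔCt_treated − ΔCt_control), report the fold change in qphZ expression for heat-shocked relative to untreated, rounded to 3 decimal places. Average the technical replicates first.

Mean Ct: qphZ untreated 30.440; qphZ heat-shocked 28.360; rrsA untreated 18.730; rrsA heat-shocked 19.320
ΔCt(untreated) = 30.440 − 18.730 = 11.710
ΔCt(heat-shocked) = 28.360 − 19.320 = 9.040
ΔΔCt = 9.040 − 11.710 = -2.670
Fold change = 2^(−(-2.670)) = 2^2.670 = 6.3643

6.364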